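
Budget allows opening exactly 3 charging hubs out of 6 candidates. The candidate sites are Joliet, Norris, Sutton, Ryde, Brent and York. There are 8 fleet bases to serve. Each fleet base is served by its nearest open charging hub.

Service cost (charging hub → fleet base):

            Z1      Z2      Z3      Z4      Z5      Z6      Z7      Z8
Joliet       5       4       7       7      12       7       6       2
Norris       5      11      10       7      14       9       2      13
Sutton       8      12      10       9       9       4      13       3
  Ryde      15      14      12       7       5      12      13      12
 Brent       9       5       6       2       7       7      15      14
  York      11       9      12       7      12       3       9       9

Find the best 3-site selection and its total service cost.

Choose Norris, Sutton and Brent; total service cost 34.

With exactly 3 open, each fleet base uses its cheapest among the chosen.
{Norris, Sutton, Brent}: Z1→Norris 5, Z2→Brent 5, Z3→Brent 6, Z4→Brent 2, Z5→Brent 7, Z6→Sutton 4, Z7→Norris 2, Z8→Sutton 3. Service cost 34.
{Joliet, Norris, Brent}: service cost 35
{Joliet, Brent, York}: service cost 35
Among all 20 size-3 choices, {Norris, Sutton, Brent} is lowest.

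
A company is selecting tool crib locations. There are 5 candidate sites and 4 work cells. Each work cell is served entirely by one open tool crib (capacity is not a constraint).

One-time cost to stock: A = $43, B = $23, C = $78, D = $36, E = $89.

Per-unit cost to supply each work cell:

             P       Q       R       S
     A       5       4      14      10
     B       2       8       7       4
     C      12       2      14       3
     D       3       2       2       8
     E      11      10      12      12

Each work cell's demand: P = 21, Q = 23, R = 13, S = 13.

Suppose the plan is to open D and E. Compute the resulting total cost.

Total cost: 364

Each work cell is assigned to its cheapest site among the open ones.
{D, E}: P→D 3·21=63, Q→D 2·23=46, R→D 2·13=26, S→D 8·13=104. Service 239; fixed 125; total 364.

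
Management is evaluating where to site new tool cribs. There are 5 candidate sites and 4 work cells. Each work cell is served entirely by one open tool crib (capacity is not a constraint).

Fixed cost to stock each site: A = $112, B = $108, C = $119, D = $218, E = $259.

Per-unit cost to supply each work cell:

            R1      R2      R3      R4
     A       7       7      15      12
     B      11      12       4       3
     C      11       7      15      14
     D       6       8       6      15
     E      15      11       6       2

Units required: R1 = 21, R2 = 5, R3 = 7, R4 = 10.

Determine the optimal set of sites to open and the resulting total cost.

For any fixed open set, each work cell goes to its cheapest open site; total = fixed + service.
{B}: R1→B 11·21=231, R2→B 12·5=60, R3→B 4·7=28, R4→B 3·10=30. Service 349; fixed 108; total 457.
{A, B}: R1→A 7·21=147, R2→A 7·5=35, R3→B 4·7=28, R4→B 3·10=30. Service 240; fixed 220; total 460.
{A}: R1→A 7·21=147, R2→A 7·5=35, R3→A 15·7=105, R4→A 12·10=120. Service 407; fixed 112; total 519.
{A, B, C, D, E}: R1→D 6·21=126, R2→A 7·5=35, R3→B 4·7=28, R4→E 2·10=20. Service 209; fixed 816; total 1025.
No other subset beats 457.

Open B only; minimum total cost 457.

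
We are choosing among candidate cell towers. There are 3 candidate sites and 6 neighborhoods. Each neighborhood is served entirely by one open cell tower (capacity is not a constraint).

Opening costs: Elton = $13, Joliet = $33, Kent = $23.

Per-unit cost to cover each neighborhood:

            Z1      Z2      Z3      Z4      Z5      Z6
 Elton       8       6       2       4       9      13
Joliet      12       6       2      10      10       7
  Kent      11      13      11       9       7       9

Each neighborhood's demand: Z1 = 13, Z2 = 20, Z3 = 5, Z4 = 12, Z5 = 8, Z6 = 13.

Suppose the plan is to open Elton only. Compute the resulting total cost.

Each neighborhood is assigned to its cheapest site among the open ones.
{Elton}: Z1→Elton 8·13=104, Z2→Elton 6·20=120, Z3→Elton 2·5=10, Z4→Elton 4·12=48, Z5→Elton 9·8=72, Z6→Elton 13·13=169. Service 523; fixed 13; total 536.

Total cost: 536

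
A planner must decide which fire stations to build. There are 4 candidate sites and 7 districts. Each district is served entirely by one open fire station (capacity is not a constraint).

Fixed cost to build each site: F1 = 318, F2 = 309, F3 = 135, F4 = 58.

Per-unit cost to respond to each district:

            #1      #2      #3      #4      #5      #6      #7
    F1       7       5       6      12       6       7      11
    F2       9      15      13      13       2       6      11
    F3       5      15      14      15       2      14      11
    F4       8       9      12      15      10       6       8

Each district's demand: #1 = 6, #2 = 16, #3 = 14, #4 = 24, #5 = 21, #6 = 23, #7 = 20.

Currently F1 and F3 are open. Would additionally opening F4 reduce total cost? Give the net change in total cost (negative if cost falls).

Yes — net change −25 (cost falls by 25).

Current service cost with {F1, F3}: 905.
Adding F4: each district re-picks its cheapest; new service cost 822, saving 83.
Extra fixed cost: 58. Net change = 58 − 83 = -25.
(Totals: 1358 → 1333.)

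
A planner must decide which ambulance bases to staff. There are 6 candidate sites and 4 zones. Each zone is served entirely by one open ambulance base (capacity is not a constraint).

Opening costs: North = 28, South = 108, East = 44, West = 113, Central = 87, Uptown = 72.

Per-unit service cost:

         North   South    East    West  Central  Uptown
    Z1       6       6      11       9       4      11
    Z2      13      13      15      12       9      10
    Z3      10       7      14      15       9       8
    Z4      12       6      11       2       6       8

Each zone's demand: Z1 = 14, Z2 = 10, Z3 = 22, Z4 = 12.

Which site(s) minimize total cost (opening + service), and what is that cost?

Open Central only; minimum total cost 503.

For any fixed open set, each zone goes to its cheapest open site; total = fixed + service.
{Central}: Z1→Central 4·14=56, Z2→Central 9·10=90, Z3→Central 9·22=198, Z4→Central 6·12=72. Service 416; fixed 87; total 503.
{North, Central}: service 416 + fixed 115 = 531
{East, Central}: Z1→Central 4·14=56, Z2→Central 9·10=90, Z3→Central 9·22=198, Z4→Central 6·12=72. Service 416; fixed 131; total 547.
{North, South, East, West, Central, Uptown}: service 324 + fixed 452 = 776
No other subset beats 503.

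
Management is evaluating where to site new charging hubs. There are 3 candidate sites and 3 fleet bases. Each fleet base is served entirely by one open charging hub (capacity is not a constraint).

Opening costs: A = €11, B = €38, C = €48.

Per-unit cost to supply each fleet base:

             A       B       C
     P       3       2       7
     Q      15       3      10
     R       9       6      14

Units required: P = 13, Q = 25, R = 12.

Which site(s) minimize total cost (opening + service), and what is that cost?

For any fixed open set, each fleet base goes to its cheapest open site; total = fixed + service.
{B}: P→B 2·13=26, Q→B 3·25=75, R→B 6·12=72. Service 173; fixed 38; total 211.
{A, B}: P→B 2·13=26, Q→B 3·25=75, R→B 6·12=72. Service 173; fixed 49; total 222.
{B, C}: P→B 2·13=26, Q→B 3·25=75, R→B 6·12=72. Service 173; fixed 86; total 259.
{A, B, C}: P→B 2·13=26, Q→B 3·25=75, R→B 6·12=72. Service 173; fixed 97; total 270.
No other subset beats 211.

Open B only; minimum total cost 211.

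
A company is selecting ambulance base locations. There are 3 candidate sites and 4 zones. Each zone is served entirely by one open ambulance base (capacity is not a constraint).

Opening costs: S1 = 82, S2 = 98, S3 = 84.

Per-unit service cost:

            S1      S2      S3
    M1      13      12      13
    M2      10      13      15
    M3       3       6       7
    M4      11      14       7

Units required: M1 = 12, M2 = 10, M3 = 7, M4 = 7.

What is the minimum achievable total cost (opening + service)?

For any fixed open set, each zone goes to its cheapest open site; total = fixed + service.
{S1}: M1→S1 13·12=156, M2→S1 10·10=100, M3→S1 3·7=21, M4→S1 11·7=77. Service 354; fixed 82; total 436.
{S3}: M1→S3 13·12=156, M2→S3 15·10=150, M3→S3 7·7=49, M4→S3 7·7=49. Service 404; fixed 84; total 488.
{S1, S3}: M1→S1 13·12=156, M2→S1 10·10=100, M3→S1 3·7=21, M4→S3 7·7=49. Service 326; fixed 166; total 492.
{S1, S2, S3}: M1→S2 12·12=144, M2→S1 10·10=100, M3→S1 3·7=21, M4→S3 7·7=49. Service 314; fixed 264; total 578.
No other subset beats 436.

Minimum total cost: 436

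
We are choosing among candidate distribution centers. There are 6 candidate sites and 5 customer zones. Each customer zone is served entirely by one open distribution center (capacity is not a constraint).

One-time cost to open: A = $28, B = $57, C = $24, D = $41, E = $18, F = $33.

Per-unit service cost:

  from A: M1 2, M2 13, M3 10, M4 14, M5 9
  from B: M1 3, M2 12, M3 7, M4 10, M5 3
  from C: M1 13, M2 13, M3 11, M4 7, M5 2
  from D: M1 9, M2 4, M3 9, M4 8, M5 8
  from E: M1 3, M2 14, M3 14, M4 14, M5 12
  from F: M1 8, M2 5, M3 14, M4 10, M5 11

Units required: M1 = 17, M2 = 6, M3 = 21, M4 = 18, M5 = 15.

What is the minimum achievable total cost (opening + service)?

Minimum total cost: 496

For any fixed open set, each customer zone goes to its cheapest open site; total = fixed + service.
{A, C, D}: M1→A 2·17=34, M2→D 4·6=24, M3→D 9·21=189, M4→C 7·18=126, M5→C 2·15=30. Service 403; fixed 93; total 496.
{B, C, F}: service 384 + fixed 114 = 498
{B, C, D}: service 378 + fixed 122 = 500
{A, B, C, D, E, F}: M1→A 2·17=34, M2→D 4·6=24, M3→B 7·21=147, M4→C 7·18=126, M5→C 2·15=30. Service 361; fixed 201; total 562.
No other subset beats 496.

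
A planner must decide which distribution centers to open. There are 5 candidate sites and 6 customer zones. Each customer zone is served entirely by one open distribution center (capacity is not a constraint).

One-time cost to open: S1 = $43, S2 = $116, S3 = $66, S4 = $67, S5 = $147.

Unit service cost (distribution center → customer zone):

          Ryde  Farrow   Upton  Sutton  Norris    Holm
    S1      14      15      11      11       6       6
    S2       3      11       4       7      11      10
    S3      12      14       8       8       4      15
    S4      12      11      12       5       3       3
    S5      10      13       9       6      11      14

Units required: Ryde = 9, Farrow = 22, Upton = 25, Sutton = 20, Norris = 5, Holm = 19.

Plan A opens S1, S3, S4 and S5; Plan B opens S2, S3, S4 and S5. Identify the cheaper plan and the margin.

Plan A: {S1, S3, S4, S5}: Ryde→S5 10·9=90, Farrow→S4 11·22=242, Upton→S3 8·25=200, Sutton→S4 5·20=100, Norris→S4 3·5=15, Holm→S4 3·19=57. Service 704; fixed 323; total 1027.
Plan B: {S2, S3, S4, S5}: Ryde→S2 3·9=27, Farrow→S2 11·22=242, Upton→S2 4·25=100, Sutton→S4 5·20=100, Norris→S4 3·5=15, Holm→S4 3·19=57. Service 541; fixed 396; total 937.
Difference: |1027 − 937| = 90.

Plan B is cheaper by 90.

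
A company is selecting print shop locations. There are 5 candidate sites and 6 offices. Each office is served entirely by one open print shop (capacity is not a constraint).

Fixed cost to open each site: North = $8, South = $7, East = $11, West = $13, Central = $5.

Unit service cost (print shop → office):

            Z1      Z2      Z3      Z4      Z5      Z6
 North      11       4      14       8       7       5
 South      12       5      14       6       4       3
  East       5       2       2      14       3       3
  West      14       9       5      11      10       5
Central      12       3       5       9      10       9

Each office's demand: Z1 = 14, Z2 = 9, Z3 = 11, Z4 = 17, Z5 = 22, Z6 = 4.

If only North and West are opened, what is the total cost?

Total cost: 576

Each office is assigned to its cheapest site among the open ones.
{North, West}: Z1→North 11·14=154, Z2→North 4·9=36, Z3→West 5·11=55, Z4→North 8·17=136, Z5→North 7·22=154, Z6→North 5·4=20. Service 555; fixed 21; total 576.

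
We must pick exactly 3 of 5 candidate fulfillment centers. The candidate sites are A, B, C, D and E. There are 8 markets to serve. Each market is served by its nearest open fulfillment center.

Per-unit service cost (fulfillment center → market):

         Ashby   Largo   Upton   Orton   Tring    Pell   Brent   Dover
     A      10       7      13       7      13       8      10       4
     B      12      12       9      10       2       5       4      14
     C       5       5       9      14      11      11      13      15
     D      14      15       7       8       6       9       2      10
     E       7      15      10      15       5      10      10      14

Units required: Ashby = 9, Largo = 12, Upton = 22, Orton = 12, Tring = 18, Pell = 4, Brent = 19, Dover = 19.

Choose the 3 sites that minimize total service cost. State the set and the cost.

With exactly 3 open, each market uses its cheapest among the chosen.
{A, B, D}: Ashby→A 10·9=90, Largo→A 7·12=84, Upton→D 7·22=154, Orton→A 7·12=84, Tring→B 2·18=36, Pell→B 5·4=20, Brent→D 2·19=38, Dover→A 4·19=76. Service cost 582.
{A, B, C}: service cost 595
{A, C, D}: service cost 597
Among all 10 size-3 choices, {A, B, D} is lowest.

Choose A, B and D; total service cost 582.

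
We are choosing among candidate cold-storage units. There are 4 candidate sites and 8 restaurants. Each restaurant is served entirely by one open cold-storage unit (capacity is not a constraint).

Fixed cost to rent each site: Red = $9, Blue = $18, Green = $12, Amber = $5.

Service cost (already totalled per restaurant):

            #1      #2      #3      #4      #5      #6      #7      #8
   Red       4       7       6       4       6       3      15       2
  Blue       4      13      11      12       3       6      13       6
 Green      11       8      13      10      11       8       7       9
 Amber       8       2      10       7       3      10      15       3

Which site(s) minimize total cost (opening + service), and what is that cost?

Open Red and Amber; minimum total cost 53.

For any fixed open set, each restaurant goes to its cheapest open site; total = fixed + service.
{Red, Amber}: #1→Red 4, #2→Amber 2, #3→Red 6, #4→Red 4, #5→Amber 3, #6→Red 3, #7→Red 15, #8→Red 2. Service 39; fixed 14; total 53.
{Red}: service 47 + fixed 9 = 56
{Red, Green, Amber}: #1→Red 4, #2→Amber 2, #3→Red 6, #4→Red 4, #5→Amber 3, #6→Red 3, #7→Green 7, #8→Red 2. Service 31; fixed 26; total 57.
{Red, Blue, Green, Amber}: service 31 + fixed 44 = 75
No other subset beats 53.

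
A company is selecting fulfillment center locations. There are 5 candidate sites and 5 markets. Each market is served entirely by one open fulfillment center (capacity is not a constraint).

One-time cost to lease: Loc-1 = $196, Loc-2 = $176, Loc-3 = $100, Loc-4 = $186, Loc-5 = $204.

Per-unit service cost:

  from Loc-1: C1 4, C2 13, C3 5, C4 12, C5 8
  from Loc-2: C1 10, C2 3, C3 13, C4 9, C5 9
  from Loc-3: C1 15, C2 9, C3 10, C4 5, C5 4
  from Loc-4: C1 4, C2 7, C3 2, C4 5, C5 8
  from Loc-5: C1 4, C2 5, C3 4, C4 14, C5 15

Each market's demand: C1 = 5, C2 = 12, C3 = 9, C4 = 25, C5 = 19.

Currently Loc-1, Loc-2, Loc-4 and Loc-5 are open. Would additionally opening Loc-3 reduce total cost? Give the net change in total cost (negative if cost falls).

No — net change +24 (cost rises by 24).

Current service cost with {Loc-1, Loc-2, Loc-4, Loc-5}: 351.
Adding Loc-3: each market re-picks its cheapest; new service cost 275, saving 76.
Extra fixed cost: 100. Net change = 100 − 76 = 24.
(Totals: 1113 → 1137.)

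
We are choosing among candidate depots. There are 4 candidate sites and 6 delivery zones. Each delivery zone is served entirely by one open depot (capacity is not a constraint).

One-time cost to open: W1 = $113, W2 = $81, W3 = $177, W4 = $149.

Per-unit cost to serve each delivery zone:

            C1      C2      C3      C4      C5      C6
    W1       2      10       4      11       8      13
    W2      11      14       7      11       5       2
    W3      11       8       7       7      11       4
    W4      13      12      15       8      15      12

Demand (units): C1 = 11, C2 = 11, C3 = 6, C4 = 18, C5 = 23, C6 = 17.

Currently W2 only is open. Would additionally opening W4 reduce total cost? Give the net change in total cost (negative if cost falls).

Current service cost with {W2}: 664.
Adding W4: each delivery zone re-picks its cheapest; new service cost 588, saving 76.
Extra fixed cost: 149. Net change = 149 − 76 = 73.
(Totals: 745 → 818.)

No — net change +73 (cost rises by 73).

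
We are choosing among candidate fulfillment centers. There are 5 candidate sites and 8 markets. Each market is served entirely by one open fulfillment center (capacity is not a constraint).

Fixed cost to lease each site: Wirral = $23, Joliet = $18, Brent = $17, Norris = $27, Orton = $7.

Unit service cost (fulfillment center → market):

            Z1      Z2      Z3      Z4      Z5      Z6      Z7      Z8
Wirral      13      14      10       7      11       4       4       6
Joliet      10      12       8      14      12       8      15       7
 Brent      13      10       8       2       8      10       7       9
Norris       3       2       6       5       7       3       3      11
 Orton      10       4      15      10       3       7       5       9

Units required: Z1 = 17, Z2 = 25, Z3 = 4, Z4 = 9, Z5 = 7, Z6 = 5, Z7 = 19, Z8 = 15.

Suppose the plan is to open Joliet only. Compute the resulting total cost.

Total cost: 1160

Each market is assigned to its cheapest site among the open ones.
{Joliet}: Z1→Joliet 10·17=170, Z2→Joliet 12·25=300, Z3→Joliet 8·4=32, Z4→Joliet 14·9=126, Z5→Joliet 12·7=84, Z6→Joliet 8·5=40, Z7→Joliet 15·19=285, Z8→Joliet 7·15=105. Service 1142; fixed 18; total 1160.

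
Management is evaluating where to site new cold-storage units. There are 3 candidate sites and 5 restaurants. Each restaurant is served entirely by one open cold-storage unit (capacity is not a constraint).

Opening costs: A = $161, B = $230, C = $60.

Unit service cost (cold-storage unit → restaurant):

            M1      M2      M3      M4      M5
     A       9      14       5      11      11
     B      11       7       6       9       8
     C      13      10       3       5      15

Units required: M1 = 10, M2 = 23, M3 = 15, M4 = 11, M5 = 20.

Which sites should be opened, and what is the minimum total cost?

For any fixed open set, each restaurant goes to its cheapest open site; total = fixed + service.
{C}: M1→C 13·10=130, M2→C 10·23=230, M3→C 3·15=45, M4→C 5·11=55, M5→C 15·20=300. Service 760; fixed 60; total 820.
{B, C}: M1→B 11·10=110, M2→B 7·23=161, M3→C 3·15=45, M4→C 5·11=55, M5→B 8·20=160. Service 531; fixed 290; total 821.
{B}: M1→B 11·10=110, M2→B 7·23=161, M3→B 6·15=90, M4→B 9·11=99, M5→B 8·20=160. Service 620; fixed 230; total 850.
{A, B, C}: service 511 + fixed 451 = 962
No other subset beats 820.

Open C only; minimum total cost 820.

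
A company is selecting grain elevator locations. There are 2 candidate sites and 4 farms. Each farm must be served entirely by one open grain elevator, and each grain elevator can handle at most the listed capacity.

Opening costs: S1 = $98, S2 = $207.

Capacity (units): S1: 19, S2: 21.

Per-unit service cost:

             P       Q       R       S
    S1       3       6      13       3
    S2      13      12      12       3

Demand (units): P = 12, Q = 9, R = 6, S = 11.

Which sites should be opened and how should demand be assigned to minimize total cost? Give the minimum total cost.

Open {S1, S2}: P→S1 3·12=36, Q→S2 12·9=108, R→S1 13·6=78, S→S2 3·11=33.
Loads: S1 carries 18/19, S2 carries 20/21. Service 255; fixed 305; total 560.
Next best feasible plan costs 680.

Minimum total cost: 560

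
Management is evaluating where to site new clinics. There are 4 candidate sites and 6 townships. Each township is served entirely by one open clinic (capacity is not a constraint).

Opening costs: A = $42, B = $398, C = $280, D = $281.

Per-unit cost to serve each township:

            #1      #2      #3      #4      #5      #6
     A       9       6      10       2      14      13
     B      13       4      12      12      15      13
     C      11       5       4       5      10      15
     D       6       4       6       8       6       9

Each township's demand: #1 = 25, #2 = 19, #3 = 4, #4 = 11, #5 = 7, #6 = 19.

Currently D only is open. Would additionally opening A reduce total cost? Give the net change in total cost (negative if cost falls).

Current service cost with {D}: 551.
Adding A: each township re-picks its cheapest; new service cost 485, saving 66.
Extra fixed cost: 42. Net change = 42 − 66 = -24.
(Totals: 832 → 808.)

Yes — net change −24 (cost falls by 24).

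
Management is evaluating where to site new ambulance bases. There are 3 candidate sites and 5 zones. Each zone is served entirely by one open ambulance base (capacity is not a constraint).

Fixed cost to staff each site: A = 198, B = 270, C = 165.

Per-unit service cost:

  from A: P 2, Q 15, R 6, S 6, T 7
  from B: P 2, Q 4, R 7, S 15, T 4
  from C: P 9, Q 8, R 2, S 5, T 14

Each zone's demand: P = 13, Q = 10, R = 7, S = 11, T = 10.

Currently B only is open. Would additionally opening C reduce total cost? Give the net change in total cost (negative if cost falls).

No — net change +20 (cost rises by 20).

Current service cost with {B}: 320.
Adding C: each zone re-picks its cheapest; new service cost 175, saving 145.
Extra fixed cost: 165. Net change = 165 − 145 = 20.
(Totals: 590 → 610.)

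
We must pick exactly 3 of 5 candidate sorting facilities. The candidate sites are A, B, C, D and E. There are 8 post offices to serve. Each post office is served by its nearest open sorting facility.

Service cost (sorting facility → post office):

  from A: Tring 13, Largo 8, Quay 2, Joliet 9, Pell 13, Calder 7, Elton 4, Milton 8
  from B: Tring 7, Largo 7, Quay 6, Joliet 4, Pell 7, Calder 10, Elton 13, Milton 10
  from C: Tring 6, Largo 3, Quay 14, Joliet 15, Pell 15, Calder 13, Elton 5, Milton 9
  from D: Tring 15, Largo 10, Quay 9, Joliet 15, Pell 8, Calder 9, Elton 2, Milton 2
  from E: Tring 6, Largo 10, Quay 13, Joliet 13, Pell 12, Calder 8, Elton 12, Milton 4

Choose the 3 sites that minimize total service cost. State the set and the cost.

Choose A, B and D; total service cost 38.

With exactly 3 open, each post office uses its cheapest among the chosen.
{A, B, D}: Tring→B 7, Largo→B 7, Quay→A 2, Joliet→B 4, Pell→B 7, Calder→A 7, Elton→D 2, Milton→D 2. Service cost 38.
{A, C, D}: service cost 39
{B, C, D}: service cost 39
Among all 10 size-3 choices, {A, B, D} is lowest.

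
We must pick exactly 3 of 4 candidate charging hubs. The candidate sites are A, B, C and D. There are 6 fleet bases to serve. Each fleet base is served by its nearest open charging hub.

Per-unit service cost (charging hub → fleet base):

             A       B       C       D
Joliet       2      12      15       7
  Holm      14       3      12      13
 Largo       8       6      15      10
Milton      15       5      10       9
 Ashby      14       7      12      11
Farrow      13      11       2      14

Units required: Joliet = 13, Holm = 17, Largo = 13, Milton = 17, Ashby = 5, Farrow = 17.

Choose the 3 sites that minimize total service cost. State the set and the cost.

With exactly 3 open, each fleet base uses its cheapest among the chosen.
{A, B, C}: Joliet→A 2·13=26, Holm→B 3·17=51, Largo→B 6·13=78, Milton→B 5·17=85, Ashby→B 7·5=35, Farrow→C 2·17=34. Service cost 309.
{B, C, D}: service cost 374
{A, B, D}: service cost 462
Among all 4 size-3 choices, {A, B, C} is lowest.

Choose A, B and C; total service cost 309.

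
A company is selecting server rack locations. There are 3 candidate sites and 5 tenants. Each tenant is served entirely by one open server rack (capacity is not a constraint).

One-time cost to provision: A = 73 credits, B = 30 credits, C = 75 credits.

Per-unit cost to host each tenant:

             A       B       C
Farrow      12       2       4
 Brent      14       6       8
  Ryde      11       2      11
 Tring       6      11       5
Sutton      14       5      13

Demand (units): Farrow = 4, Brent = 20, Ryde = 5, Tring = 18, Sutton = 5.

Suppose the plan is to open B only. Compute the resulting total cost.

Total cost: 391

Each tenant is assigned to its cheapest site among the open ones.
{B}: Farrow→B 2·4=8, Brent→B 6·20=120, Ryde→B 2·5=10, Tring→B 11·18=198, Sutton→B 5·5=25. Service 361; fixed 30; total 391.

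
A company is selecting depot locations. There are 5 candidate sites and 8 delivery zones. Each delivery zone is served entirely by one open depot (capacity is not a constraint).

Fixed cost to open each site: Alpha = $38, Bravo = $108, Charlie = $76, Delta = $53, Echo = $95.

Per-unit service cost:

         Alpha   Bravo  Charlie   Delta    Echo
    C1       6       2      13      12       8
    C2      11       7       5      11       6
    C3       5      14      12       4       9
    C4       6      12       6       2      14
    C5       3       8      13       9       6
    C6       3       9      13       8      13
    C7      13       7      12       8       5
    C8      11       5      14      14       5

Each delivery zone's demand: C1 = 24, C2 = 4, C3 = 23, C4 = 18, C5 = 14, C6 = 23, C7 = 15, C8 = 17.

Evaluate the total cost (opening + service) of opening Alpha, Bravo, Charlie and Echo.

Total cost: 879

Each delivery zone is assigned to its cheapest site among the open ones.
{Alpha, Bravo, Charlie, Echo}: C1→Bravo 2·24=48, C2→Charlie 5·4=20, C3→Alpha 5·23=115, C4→Alpha 6·18=108, C5→Alpha 3·14=42, C6→Alpha 3·23=69, C7→Echo 5·15=75, C8→Bravo 5·17=85. Service 562; fixed 317; total 879.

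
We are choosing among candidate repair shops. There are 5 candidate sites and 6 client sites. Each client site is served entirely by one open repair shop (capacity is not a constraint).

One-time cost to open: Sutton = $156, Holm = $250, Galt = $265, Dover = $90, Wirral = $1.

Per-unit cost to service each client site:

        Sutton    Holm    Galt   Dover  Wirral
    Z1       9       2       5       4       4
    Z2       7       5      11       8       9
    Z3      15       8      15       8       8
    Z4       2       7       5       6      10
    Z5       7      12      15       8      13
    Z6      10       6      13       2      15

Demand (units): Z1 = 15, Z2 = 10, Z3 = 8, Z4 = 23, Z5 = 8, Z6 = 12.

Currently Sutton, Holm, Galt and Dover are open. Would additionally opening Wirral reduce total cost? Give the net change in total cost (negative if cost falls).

Current service cost with {Sutton, Holm, Galt, Dover}: 270.
Adding Wirral: each client site re-picks its cheapest; new service cost 270, saving 0.
Extra fixed cost: 1. Net change = 1 − 0 = 1.
(Totals: 1031 → 1032.)

No — net change +1 (cost rises by 1).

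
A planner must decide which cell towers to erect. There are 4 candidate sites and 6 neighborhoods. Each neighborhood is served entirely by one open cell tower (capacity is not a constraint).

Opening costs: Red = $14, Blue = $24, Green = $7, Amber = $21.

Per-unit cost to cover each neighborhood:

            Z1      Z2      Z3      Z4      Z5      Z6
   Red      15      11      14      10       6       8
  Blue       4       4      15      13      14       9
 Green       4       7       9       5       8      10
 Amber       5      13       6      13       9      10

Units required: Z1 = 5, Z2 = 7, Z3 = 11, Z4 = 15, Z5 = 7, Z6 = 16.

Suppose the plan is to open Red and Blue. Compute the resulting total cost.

Each neighborhood is assigned to its cheapest site among the open ones.
{Red, Blue}: Z1→Blue 4·5=20, Z2→Blue 4·7=28, Z3→Red 14·11=154, Z4→Red 10·15=150, Z5→Red 6·7=42, Z6→Red 8·16=128. Service 522; fixed 38; total 560.

Total cost: 560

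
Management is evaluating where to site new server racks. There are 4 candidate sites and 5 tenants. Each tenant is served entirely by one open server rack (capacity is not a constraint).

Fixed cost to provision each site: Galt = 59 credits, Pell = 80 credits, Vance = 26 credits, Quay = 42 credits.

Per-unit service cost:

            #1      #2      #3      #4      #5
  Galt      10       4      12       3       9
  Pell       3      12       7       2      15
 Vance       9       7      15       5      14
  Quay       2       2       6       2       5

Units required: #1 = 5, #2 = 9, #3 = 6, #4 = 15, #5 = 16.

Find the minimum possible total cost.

Minimum total cost: 216

For any fixed open set, each tenant goes to its cheapest open site; total = fixed + service.
{Quay}: #1→Quay 2·5=10, #2→Quay 2·9=18, #3→Quay 6·6=36, #4→Quay 2·15=30, #5→Quay 5·16=80. Service 174; fixed 42; total 216.
{Vance, Quay}: #1→Quay 2·5=10, #2→Quay 2·9=18, #3→Quay 6·6=36, #4→Quay 2·15=30, #5→Quay 5·16=80. Service 174; fixed 68; total 242.
{Galt, Quay}: service 174 + fixed 101 = 275
{Galt, Pell, Vance, Quay}: #1→Quay 2·5=10, #2→Quay 2·9=18, #3→Quay 6·6=36, #4→Pell 2·15=30, #5→Quay 5·16=80. Service 174; fixed 207; total 381.
No other subset beats 216.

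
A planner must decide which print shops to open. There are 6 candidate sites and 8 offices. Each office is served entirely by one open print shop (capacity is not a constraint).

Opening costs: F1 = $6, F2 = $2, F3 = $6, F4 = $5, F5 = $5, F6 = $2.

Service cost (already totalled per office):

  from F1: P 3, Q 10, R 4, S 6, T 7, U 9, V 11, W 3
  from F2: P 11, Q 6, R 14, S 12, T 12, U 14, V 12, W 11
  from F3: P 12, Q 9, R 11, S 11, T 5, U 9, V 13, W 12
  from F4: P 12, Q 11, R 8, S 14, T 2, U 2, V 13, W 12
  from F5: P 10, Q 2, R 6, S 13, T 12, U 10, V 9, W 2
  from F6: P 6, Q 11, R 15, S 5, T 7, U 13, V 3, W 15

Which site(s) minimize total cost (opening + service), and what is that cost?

For any fixed open set, each office goes to its cheapest open site; total = fixed + service.
{F4, F5, F6}: P→F6 6, Q→F5 2, R→F5 6, S→F6 5, T→F4 2, U→F4 2, V→F6 3, W→F5 2. Service 28; fixed 12; total 40.
{F1, F4, F5, F6}: P→F1 3, Q→F5 2, R→F1 4, S→F6 5, T→F4 2, U→F4 2, V→F6 3, W→F5 2. Service 23; fixed 18; total 41.
{F2, F4, F5, F6}: service 28 + fixed 14 = 42
{F1, F2, F3, F4, F5, F6}: P→F1 3, Q→F5 2, R→F1 4, S→F6 5, T→F4 2, U→F4 2, V→F6 3, W→F5 2. Service 23; fixed 26; total 49.
No other subset beats 40.

Open F4, F5 and F6; minimum total cost 40.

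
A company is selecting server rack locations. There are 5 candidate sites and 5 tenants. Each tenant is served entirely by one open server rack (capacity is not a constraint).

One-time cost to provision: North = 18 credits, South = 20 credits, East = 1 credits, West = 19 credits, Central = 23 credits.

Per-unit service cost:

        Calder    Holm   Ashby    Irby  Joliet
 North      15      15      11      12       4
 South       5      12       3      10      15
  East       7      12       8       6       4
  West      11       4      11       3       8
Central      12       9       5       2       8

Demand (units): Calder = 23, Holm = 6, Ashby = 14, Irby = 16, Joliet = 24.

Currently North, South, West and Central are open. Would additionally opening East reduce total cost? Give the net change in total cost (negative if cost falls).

Current service cost with {North, South, West, Central}: 309.
Adding East: each tenant re-picks its cheapest; new service cost 309, saving 0.
Extra fixed cost: 1. Net change = 1 − 0 = 1.
(Totals: 389 → 390.)

No — net change +1 (cost rises by 1).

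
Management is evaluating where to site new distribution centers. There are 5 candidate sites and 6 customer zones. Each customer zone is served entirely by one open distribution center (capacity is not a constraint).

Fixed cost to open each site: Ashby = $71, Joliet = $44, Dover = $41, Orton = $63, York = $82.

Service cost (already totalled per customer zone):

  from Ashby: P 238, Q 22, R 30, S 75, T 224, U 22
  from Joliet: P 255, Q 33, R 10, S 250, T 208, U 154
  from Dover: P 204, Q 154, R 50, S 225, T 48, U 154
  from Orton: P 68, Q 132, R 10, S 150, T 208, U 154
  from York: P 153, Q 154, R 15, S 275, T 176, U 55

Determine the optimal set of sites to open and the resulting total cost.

For any fixed open set, each customer zone goes to its cheapest open site; total = fixed + service.
{Ashby, Dover, Orton}: P→Orton 68, Q→Ashby 22, R→Orton 10, S→Ashby 75, T→Dover 48, U→Ashby 22. Service 245; fixed 175; total 420.
{Ashby, Joliet, Dover, Orton}: P→Orton 68, Q→Ashby 22, R→Joliet 10, S→Ashby 75, T→Dover 48, U→Ashby 22. Service 245; fixed 219; total 464.
{Ashby, Dover, Orton, York}: P→Orton 68, Q→Ashby 22, R→Orton 10, S→Ashby 75, T→Dover 48, U→Ashby 22. Service 245; fixed 257; total 502.
{Ashby, Joliet, Dover, Orton, York}: P→Orton 68, Q→Ashby 22, R→Joliet 10, S→Ashby 75, T→Dover 48, U→Ashby 22. Service 245; fixed 301; total 546.
No other subset beats 420.

Open Ashby, Dover and Orton; minimum total cost 420.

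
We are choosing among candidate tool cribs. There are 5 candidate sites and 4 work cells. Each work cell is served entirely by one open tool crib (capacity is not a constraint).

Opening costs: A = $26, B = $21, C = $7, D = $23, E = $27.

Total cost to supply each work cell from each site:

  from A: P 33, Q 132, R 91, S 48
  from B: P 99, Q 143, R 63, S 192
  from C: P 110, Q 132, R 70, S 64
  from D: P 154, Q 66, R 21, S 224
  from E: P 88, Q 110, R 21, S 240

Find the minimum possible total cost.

For any fixed open set, each work cell goes to its cheapest open site; total = fixed + service.
{A, D}: P→A 33, Q→D 66, R→D 21, S→A 48. Service 168; fixed 49; total 217.
{A, C, D}: service 168 + fixed 56 = 224
{A, B, D}: P→A 33, Q→D 66, R→D 21, S→A 48. Service 168; fixed 70; total 238.
{A, B, C, D, E}: P→A 33, Q→D 66, R→D 21, S→A 48. Service 168; fixed 104; total 272.
No other subset beats 217.

Minimum total cost: 217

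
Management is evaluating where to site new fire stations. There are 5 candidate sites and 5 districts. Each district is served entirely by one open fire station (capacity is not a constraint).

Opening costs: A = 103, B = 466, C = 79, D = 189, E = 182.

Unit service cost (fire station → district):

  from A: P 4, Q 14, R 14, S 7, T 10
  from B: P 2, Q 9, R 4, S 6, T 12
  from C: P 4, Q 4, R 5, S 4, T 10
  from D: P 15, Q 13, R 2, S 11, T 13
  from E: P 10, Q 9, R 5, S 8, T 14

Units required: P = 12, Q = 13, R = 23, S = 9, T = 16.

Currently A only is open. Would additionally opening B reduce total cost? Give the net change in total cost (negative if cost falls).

No — net change +138 (cost rises by 138).

Current service cost with {A}: 775.
Adding B: each district re-picks its cheapest; new service cost 447, saving 328.
Extra fixed cost: 466. Net change = 466 − 328 = 138.
(Totals: 878 → 1016.)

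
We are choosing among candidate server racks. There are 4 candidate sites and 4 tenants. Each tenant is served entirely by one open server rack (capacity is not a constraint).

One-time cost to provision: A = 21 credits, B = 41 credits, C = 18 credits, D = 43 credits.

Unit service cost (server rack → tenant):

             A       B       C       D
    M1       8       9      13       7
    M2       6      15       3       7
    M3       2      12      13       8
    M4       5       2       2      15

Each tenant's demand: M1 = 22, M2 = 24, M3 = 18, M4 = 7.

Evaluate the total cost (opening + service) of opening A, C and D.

Total cost: 358

Each tenant is assigned to its cheapest site among the open ones.
{A, C, D}: M1→D 7·22=154, M2→C 3·24=72, M3→A 2·18=36, M4→C 2·7=14. Service 276; fixed 82; total 358.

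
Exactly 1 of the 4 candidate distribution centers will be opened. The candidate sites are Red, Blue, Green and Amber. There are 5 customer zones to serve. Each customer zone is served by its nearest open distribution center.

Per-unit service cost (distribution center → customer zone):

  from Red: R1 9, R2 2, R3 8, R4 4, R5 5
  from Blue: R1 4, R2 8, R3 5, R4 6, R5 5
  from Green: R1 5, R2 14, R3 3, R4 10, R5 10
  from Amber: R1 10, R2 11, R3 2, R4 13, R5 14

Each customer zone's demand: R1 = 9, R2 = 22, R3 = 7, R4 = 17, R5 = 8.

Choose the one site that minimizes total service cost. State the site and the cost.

Choose Red only; total service cost 289.

With exactly 1 open, each customer zone uses its cheapest among the chosen.
{Red}: R1→Red 9·9=81, R2→Red 2·22=44, R3→Red 8·7=56, R4→Red 4·17=68, R5→Red 5·8=40. Service cost 289.
{Blue}: service cost 389
{Green}: service cost 624
Among all 4 size-1 choices, {Red} is lowest.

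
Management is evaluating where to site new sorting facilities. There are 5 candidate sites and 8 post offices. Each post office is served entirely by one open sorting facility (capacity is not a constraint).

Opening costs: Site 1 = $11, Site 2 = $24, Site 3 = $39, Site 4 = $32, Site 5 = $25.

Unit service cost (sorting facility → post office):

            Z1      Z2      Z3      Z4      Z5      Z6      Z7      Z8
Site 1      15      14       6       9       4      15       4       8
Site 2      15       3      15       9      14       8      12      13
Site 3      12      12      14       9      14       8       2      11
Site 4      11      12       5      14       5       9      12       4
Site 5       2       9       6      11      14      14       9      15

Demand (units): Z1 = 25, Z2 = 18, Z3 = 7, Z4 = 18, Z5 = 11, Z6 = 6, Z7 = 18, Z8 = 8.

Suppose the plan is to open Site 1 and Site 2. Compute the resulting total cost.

Each post office is assigned to its cheapest site among the open ones.
{Site 1, Site 2}: Z1→Site 1 15·25=375, Z2→Site 2 3·18=54, Z3→Site 1 6·7=42, Z4→Site 1 9·18=162, Z5→Site 1 4·11=44, Z6→Site 2 8·6=48, Z7→Site 1 4·18=72, Z8→Site 1 8·8=64. Service 861; fixed 35; total 896.

Total cost: 896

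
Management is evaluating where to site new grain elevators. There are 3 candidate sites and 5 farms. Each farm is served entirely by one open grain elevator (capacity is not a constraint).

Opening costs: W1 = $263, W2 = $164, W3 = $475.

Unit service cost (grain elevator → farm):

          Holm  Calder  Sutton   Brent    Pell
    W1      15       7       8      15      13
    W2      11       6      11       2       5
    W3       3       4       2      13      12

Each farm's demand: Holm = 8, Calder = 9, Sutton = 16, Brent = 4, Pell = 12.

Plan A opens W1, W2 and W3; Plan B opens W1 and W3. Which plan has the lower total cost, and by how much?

Plan A: {W1, W2, W3}: Holm→W3 3·8=24, Calder→W3 4·9=36, Sutton→W3 2·16=32, Brent→W2 2·4=8, Pell→W2 5·12=60. Service 160; fixed 902; total 1062.
Plan B: {W1, W3}: Holm→W3 3·8=24, Calder→W3 4·9=36, Sutton→W3 2·16=32, Brent→W3 13·4=52, Pell→W3 12·12=144. Service 288; fixed 738; total 1026.
Difference: |1062 − 1026| = 36.

Plan B is cheaper by 36.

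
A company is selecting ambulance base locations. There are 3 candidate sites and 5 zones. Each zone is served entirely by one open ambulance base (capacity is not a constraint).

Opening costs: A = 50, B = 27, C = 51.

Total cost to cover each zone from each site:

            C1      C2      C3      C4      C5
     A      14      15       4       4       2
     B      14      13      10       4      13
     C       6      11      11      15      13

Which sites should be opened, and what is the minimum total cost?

For any fixed open set, each zone goes to its cheapest open site; total = fixed + service.
{B}: C1→B 14, C2→B 13, C3→B 10, C4→B 4, C5→B 13. Service 54; fixed 27; total 81.
{A}: service 39 + fixed 50 = 89
{C}: service 56 + fixed 51 = 107
{A, B, C}: service 27 + fixed 128 = 155
(All 7 nonempty subsets were checked; B only is lowest.)

Open B only; minimum total cost 81.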